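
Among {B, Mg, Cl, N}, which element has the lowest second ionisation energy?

Mg

After 1 electron has been removed, what remains? B⁺ still has 2 valence electrons; Mg⁺ still has 1 valence electron; Cl⁺ still has 6 valence electrons; N⁺ still has 4 valence electrons.
All are still removing valence electrons, so compare the +1 ions as you would atoms: IE_2 generally rises across a period (higher Z_eff) and falls down a group (larger shell), subject to the usual subshell exceptions.
Valence configurations: B⁺ [He]2s², Mg⁺ [Ne]3s¹, Cl⁺ [Ne]3s²3p⁴, N⁺ [He]2s²2p².
The numbers (kJ/mol): B 2427, Mg 1451, Cl 2298, N 2856.
Overall IE_2 order: Mg < Cl < B < N.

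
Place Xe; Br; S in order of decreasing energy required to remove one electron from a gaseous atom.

S is in period 3, group 16; Br is in period 4, group 17; Xe is in period 5, group 18.
First ionization energy rises across a period (greater Z_eff holds electrons more tightly) and falls down a group (valence electrons are farther from the nucleus).
These sit on a diagonal, where the across-period and down-group effects partly cancel.
Br > S: period and group pull opposite ways; the across-period shift dominates (1140 vs 1000 kJ/mol).
Xe > Br: period and group pull opposite ways; the across-period shift dominates (1170 vs 1140 kJ/mol).
Approximate values (kJ/mol): S 1000, Br 1140, Xe 1170.
So from highest to lowest: Xe > Br > S.

Xe, Br, S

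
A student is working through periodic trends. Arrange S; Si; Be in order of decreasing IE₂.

S > Be > Si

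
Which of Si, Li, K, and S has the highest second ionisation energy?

Li

After 1 electron has been removed, what remains? Si⁺ still has 3 valence electrons; Li⁺ is the bare [He] core; K⁺ is the bare [Ar] core; S⁺ still has 5 valence electrons.
Pulling an electron out of a noble-gas core costs far more than removing a remaining valence electron, so K and Li sit at the high end of IE_2.
Valence configurations: Si⁺ [Ne]3s²3p¹, S⁺ [Ne]3s²3p³.
The numbers (kJ/mol): Si 1577, Li 7298, K 3052, S 2252.
So the second ionization energies run Si < S < K < Li.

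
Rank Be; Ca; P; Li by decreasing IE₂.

After 1 electron has been removed, what remains? Be⁺ still has 1 valence electron; Ca⁺ still has 1 valence electron; P⁺ still has 4 valence electrons; Li⁺ is the bare [He] core.
Breaking into a closed-shell core is much more expensive than removing a leftover valence electron — Li has the largest IE_2 here.
Valence configurations: Be⁺ [He]2s¹, Ca⁺ [Ar]4s¹, P⁺ [Ne]3s²3p².
Approximate IE_2 values (kJ/mol): Be 1757, Ca 1145, P 1907, Li 7298.
Putting it together, IE_2: Ca < Be < P < Li.

Li, P, Be, Ca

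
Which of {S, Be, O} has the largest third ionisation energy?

Be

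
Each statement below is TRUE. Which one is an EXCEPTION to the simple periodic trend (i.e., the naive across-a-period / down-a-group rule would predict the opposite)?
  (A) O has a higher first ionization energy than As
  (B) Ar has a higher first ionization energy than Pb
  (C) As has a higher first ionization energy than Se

The general trend: first ionization energy increases across a period and decreases down a group.
(A) O (period 2, group 16) vs As (period 4, group 15): the stated order agrees with the simple trend.
(B) Ar (period 3, group 18) vs Pb (period 6, group 14): the stated order agrees with the simple trend.
(C) As (period 4, group 15) vs Se (period 4, group 16): the stated order contradicts the simple trend.
The exception is (C): Se (4p⁴) ionizes more easily than half-filled As (4p³).

(C)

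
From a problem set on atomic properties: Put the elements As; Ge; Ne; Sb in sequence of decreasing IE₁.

Ne > As > Sb > Ge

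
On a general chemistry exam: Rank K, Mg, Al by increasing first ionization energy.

K, Al, Mg

Mg is in period 3, group 2; Al is in period 3, group 13; K is in period 4, group 1.
First ionization energy rises across a period (greater Z_eff holds electrons more tightly) and falls down a group (valence electrons are farther from the nucleus).
These span different periods and groups, so the two trends combine.
Al > K: relative to K, both the across-period and down-group shifts push Al's first ionization energy up.
Mg > Al: this pair runs against the simple trend — see the exception note.
Note the exception: Mg has a higher first ionization energy than Al, contrary to the simple trend — Al's single 3p electron is easier to remove than one from Mg's filled 3s².
Tabulated first ionization energy (kJ/mol): Mg 738, Al 578, K 419.
So from lowest to highest: K < Al < Mg.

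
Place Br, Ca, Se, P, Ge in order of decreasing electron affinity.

Br > Se > Ge > P > Ca

P is in period 3, group 15; Ca is in period 4, group 2; Ge is in period 4, group 14; Se is in period 4, group 16; Br is in period 4, group 17.
Electron affinity generally becomes more exothermic across a period toward the halogens and less exothermic down a group.
Here both period and group differ, so the two effects have to be weighed against each other.
P > Ca: relative to Ca, both the across-period and down-group shifts push P's electron affinity up.
Ge > P: this pair runs against the simple trend — see the exception note.
Se > Ge: Se lies to the right of Ge in period 4, so the across-period effect alone puts Se higher.
Br > Se: Br lies to the right of Se in period 4, so the across-period effect alone puts Br higher.
Note the exception: Ge has a higher electron affinity than P, contrary to the simple trend — adding an electron to P's half-filled np³ subshell costs electron-pairing energy.
Approximate values (kJ/mol): P 72, Ca 2, Ge 119, Se 195, Br 325.
So from highest to lowest: Br > Se > Ge > P > Ca.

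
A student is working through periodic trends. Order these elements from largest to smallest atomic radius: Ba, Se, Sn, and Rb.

Rb > Ba > Sn > Se

Se is in period 4, group 16; Rb is in period 5, group 1; Sn is in period 5, group 14; Ba is in period 6, group 2.
Radius decreases left→right (rising Z_eff, same n) and increases top→bottom (higher n).
These span different periods and groups, so the two trends combine.
Sn > Se: relative to Se, both the across-period and down-group shifts push Sn's atomic radius up.
Ba > Sn: both effects reinforce here, so Ba is clearly the larger of the two.
Rb > Ba: period and group pull opposite ways; the across-period shift dominates (210 vs 196 pm).
Tabulated atomic radius (pm): Se 116, Rb 210, Sn 140, Ba 196.
So from largest to smallest: Rb > Ba > Sn > Se.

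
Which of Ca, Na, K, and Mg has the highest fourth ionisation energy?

After 3 electrons have been removed, what remains? Ca³⁺ is already 1 electron into the core; Na³⁺ is already 2 electrons into the core; K³⁺ is already 2 electrons into the core; Mg³⁺ is already 1 electron into the core.
All of these are removing an electron from a noble-gas core or deeper; the smaller core (lower principal quantum number) is held far more tightly, and within a period the higher nuclear charge binds the same core more tightly.
Approximate IE_4 values (kJ/mol): Ca 6491, Na 9543, K 5877, Mg 10543.
So the fourth ionization energies run K < Ca < Na < Mg.

Mg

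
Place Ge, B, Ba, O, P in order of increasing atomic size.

O < B < P < Ge < Ba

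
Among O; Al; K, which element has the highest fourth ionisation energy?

Al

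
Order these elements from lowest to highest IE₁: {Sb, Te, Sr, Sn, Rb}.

Rb < Sr < Sn < Sb < Te

Rb is in period 5, group 1; Sr is in period 5, group 2; Sn is in period 5, group 14; Sb is in period 5, group 15; Te is in period 5, group 16.
Removing the outermost electron gets harder across a period and easier down a group.
All lie in period 5, so first ionization energy increases left to right.
So from lowest to highest: Rb < Sr < Sn < Sb < Te.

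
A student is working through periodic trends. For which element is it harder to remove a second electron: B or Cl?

After 1 electron has been removed, what remains? B⁺ still has 2 valence electrons; Cl⁺ still has 6 valence electrons.
All are still removing valence electrons, so compare the +1 ions as you would atoms: IE_2 generally rises across a period (higher Z_eff) and falls down a group (larger shell), subject to the usual subshell exceptions.
Valence configurations: B⁺ [He]2s², Cl⁺ [Ne]3s²3p⁴.
The numbers (kJ/mol): B 2427, Cl 2298.
Putting it together, IE_2: Cl < B.

B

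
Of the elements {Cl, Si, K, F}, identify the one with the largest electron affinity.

F is in period 2, group 17; Si is in period 3, group 14; Cl is in period 3, group 17; K is in period 4, group 1.
EA tends to increase across a period and decrease down a group, though the pattern is less regular than for IE or radius.
Neither a single period nor a single group — weigh both effects.
Si > K: both effects reinforce here, so Si is clearly the higher of the two.
F > Si: relative to Si, both the across-period and down-group shifts push F's electron affinity up.
Cl > F: this pair runs against the simple trend — see the exception note.
Note the exception: Cl has a higher electron affinity than F, contrary to the simple trend — F's small 2p subshell makes the incoming electron feel strong e⁻–e⁻ repulsion, so Cl actually releases more energy on gaining an electron.
Tabulated electron affinity (kJ/mol): F 328, Si 134, Cl 349, K 48.
The largest electron affinity among these belongs to Cl.

Cl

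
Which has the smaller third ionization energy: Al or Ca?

The third ionization energy removes an electron from the +2 ion. For each element: Al²⁺ still has 1 valence electron; Ca²⁺ is the bare [Ar] core.
Core electrons are held far more tightly than valence electrons, so Ca tops the IE_3 order.
Tabulated IE_3 (kJ/mol): Al 2745, Ca 4912.
Hence IE_3: Al < Ca.

Al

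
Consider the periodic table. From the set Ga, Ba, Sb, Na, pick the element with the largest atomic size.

Na is in period 3, group 1; Ga is in period 4, group 13; Sb is in period 5, group 15; Ba is in period 6, group 2.
Across a period the added protons contract the valence shell; down a group each new principal shell makes the atom larger.
Here both period and group differ, so the two effects have to be weighed against each other.
Sb > Ga: period and group pull opposite ways; the down-group shift dominates (140 vs 124 pm).
Na > Sb: period and group pull opposite ways; the across-period shift dominates (155 vs 140 pm).
Ba > Na: period and group pull opposite ways; the down-group shift dominates (196 vs 155 pm).
Approximate values (pm): Na 155, Ga 124, Sb 140, Ba 196.
The largest atomic size among these belongs to Ba.

Ba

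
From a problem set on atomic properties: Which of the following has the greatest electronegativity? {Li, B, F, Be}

Li is in period 2, group 1; Be is in period 2, group 2; B is in period 2, group 13; F is in period 2, group 17.
Atoms toward the upper right of the periodic table pull bonding electrons most strongly.
All lie in period 2, so electronegativity increases left to right.
The greatest electronegativity among these belongs to F.

F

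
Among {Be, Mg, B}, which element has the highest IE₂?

After 1 electron has been removed, what remains? Be⁺ still has 1 valence electron; Mg⁺ still has 1 valence electron; B⁺ still has 2 valence electrons.
All are still removing valence electrons, so compare the +1 ions as you would atoms: IE_2 generally rises across a period (higher Z_eff) and falls down a group (larger shell), subject to the usual subshell exceptions.
Valence configurations: Be⁺ [He]2s¹, Mg⁺ [Ne]3s¹, B⁺ [He]2s².
Tabulated IE_2 (kJ/mol): Be 1757, Mg 1451, B 2427.
Overall IE_2 order: Mg < Be < B.

B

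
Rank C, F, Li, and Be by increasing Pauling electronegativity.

Li is in period 2, group 1; Be is in period 2, group 2; C is in period 2, group 14; F is in period 2, group 17.
Electronegativity increases across a period and decreases down a group, tracking effective nuclear charge and atomic size.
All lie in period 2, so electronegativity increases left to right.
So from lowest to highest: Li < Be < C < F.

Li < Be < C < F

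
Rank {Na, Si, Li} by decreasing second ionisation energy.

Li > Na > Si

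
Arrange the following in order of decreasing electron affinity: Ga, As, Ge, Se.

Ga is in period 4, group 13; Ge is in period 4, group 14; As is in period 4, group 15; Se is in period 4, group 16.
EA tends to increase across a period and decrease down a group, though the pattern is less regular than for IE or radius.
All lie in period 4; the across-period trend (electron affinity increases left to right) applies, with the exception below.
Note the exception: Ge has a higher electron affinity than As, contrary to the simple trend — adding an electron to As's half-filled 4p³ is unfavourable, so Ge (4p²) has the more exothermic EA.
Approximate values (kJ/mol): Ga 29, Ge 119, As 78, Se 195.
So from highest to lowest: Se > Ge > As > Ga.

Se > Ge > As > Ga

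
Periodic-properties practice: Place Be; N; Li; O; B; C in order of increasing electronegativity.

Li < Be < B < C < N < O

Li is in period 2, group 1; Be is in period 2, group 2; B is in period 2, group 13; C is in period 2, group 14; N is in period 2, group 15; O is in period 2, group 16.
Atoms toward the upper right of the periodic table pull bonding electrons most strongly.
All lie in period 2, so electronegativity increases left to right.
So from lowest to highest: Li < Be < B < C < N < O.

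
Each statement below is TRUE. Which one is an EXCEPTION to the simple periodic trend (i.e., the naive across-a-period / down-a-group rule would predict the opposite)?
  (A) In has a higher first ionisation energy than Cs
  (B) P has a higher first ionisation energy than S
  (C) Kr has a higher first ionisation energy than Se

(B)

The general trend: first ionisation energy increases across a period and decreases down a group.
(A) In (period 5, group 13) vs Cs (period 6, group 1): the stated order agrees with the simple trend.
(B) P (period 3, group 15) vs S (period 3, group 16): the stated order contradicts the simple trend.
(C) Kr (period 4, group 18) vs Se (period 4, group 16): the stated order agrees with the simple trend.
The exception is (B): S (3p⁴) ionizes more easily than half-filled P (3p³) because the paired 3p electron in S is pushed out by e⁻–e⁻ repulsion.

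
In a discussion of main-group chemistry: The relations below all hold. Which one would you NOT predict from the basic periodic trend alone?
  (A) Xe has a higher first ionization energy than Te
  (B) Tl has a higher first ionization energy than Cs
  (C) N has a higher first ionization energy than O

The general trend: first ionization energy increases across a period and decreases down a group.
(A) Xe (period 5, group 18) vs Te (period 5, group 16): the stated order agrees with the simple trend.
(B) Tl (period 6, group 13) vs Cs (period 6, group 1): the stated order agrees with the simple trend.
(C) N (period 2, group 15) vs O (period 2, group 16): the stated order contradicts the simple trend.
The exception is (C): pairing an electron in O's 2p⁴ costs repulsion energy, so O ionizes more easily than half-filled N (2p³).

(C)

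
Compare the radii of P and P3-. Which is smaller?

Forming P3- adds 3 electrons to P. More electron–electron repulsion in the same shell, with unchanged nuclear charge, lets the cloud expand.
An anion is larger than its parent atom: P3- > P.

P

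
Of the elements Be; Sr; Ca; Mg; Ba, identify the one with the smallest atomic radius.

Radius decreases left→right (rising Z_eff, same n) and increases top→bottom (higher n).
All are in group 2, so atomic radius increases down the group.
The smallest atomic radius among these belongs to Be.

Be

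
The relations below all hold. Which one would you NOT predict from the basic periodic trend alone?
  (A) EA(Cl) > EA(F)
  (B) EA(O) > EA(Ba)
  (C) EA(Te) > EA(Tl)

(A)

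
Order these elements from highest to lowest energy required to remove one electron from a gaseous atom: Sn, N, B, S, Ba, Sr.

N > S > B > Sn > Sr > Ba

B is in period 2, group 13; N is in period 2, group 15; S is in period 3, group 16; Sr is in period 5, group 2; Sn is in period 5, group 14; Ba is in period 6, group 2.
IE₁ increases left→right with effective nuclear charge and decreases top→bottom as the valence shell moves farther out.
These span different periods and groups, so the two trends combine.
Sr > Ba: they share group 2; the group trend gives Sr the larger value.
Sn > Sr: Sn lies to the right of Sr in period 5, so the across-period effect alone puts Sn higher.
B > Sn: period and group pull opposite ways; the down-group shift dominates (801 vs 709 kJ/mol).
S > B: the two effects oppose for this pair; the across-period effect wins (1000 vs 801 kJ/mol).
N > S: period and group pull opposite ways; the down-group shift dominates (1402 vs 1000 kJ/mol).
Tabulated first ionization energy (kJ/mol): B 801, N 1402, S 1000, Sr 550, Sn 709, Ba 503.
So from highest to lowest: N > S > B > Sn > Sr > Ba.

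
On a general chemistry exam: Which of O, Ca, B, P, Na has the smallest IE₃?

P

After 2 electrons have been removed, what remains? O²⁺ still has 4 valence electrons; Ca²⁺ is the bare [Ar] core; B²⁺ still has 1 valence electron; P²⁺ still has 3 valence electrons; Na²⁺ is already 1 electron into the core.
Usually core removal costs more than valence removal, but here the competition is close: a tightly held n=2 valence electron can cost more to remove than an n=3 core electron, so the actual values have to decide it.
Valence configurations: O²⁺ [He]2s²2p², B²⁺ [He]2s¹, P²⁺ [Ne]3s²3p¹.
Tabulated IE_3 (kJ/mol): O 5300, Ca 4912, B 3660, P 2914, Na 6910.
Putting it together, IE_3: P < B < Ca < O < Na.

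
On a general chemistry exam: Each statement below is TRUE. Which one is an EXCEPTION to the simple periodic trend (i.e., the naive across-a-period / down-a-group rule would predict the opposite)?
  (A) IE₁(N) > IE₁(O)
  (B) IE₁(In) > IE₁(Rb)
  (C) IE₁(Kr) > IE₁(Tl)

The general trend: IE₁ increases across a period and decreases down a group.
(A) N (period 2, group 15) vs O (period 2, group 16): the stated order contradicts the simple trend.
(B) In (period 5, group 13) vs Rb (period 5, group 1): the stated order agrees with the simple trend.
(C) Kr (period 4, group 18) vs Tl (period 6, group 13): the stated order agrees with the simple trend.
The exception is (A): pairing an electron in O's 2p⁴ costs repulsion energy, so O ionizes more easily than half-filled N (2p³).

(A)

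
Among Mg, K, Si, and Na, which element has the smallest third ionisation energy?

Si

IE_3 is the cost of taking one more electron from the +2 cation: Mg²⁺ is the bare [Ne] core; K²⁺ is already 1 electron into the core; Si²⁺ still has 2 valence electrons; Na²⁺ is already 1 electron into the core.
Pulling an electron out of a noble-gas core costs far more than removing a remaining valence electron, so K, Na and Mg sit at the high end of IE_3.
Tabulated IE_3 (kJ/mol): Mg 7733, K 4420, Si 3232, Na 6910.
Overall IE_3 order: Si < K < Na < Mg.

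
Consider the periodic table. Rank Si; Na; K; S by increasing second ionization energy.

Si < S < K < Na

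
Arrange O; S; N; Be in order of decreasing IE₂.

O > N > S > Be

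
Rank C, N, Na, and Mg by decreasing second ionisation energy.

After 1 electron has been removed, what remains? C⁺ still has 3 valence electrons; N⁺ still has 4 valence electrons; Na⁺ is the bare [Ne] core; Mg⁺ still has 1 valence electron.
Core electrons are held far more tightly than valence electrons, so Na tops the IE_2 order.
Valence configurations: C⁺ [He]2s²2p¹, N⁺ [He]2s²2p², Mg⁺ [Ne]3s¹.
Approximate IE_2 values (kJ/mol): C 2353, N 2856, Na 4562, Mg 1451.
Hence IE_2: Mg < C < N < Na.

Na > N > C > Mg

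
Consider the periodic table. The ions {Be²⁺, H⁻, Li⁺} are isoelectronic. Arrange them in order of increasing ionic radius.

Be²⁺ < Li⁺ < H⁻

All of these have 2 electrons, so size is governed by nuclear charge alone: the more protons, the stronger the pull on the same electron cloud, and the smaller the ion.
Nuclear charges: Be²⁺ (Z=4), Li⁺ (Z=3), H⁻ (Z=1).
Smallest to largest: Be²⁺ < Li⁺ < H⁻.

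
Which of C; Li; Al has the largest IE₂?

Li

After 1 electron has been removed, what remains? C⁺ still has 3 valence electrons; Li⁺ is the bare [He] core; Al⁺ still has 2 valence electrons.
Core electrons are held far more tightly than valence electrons, so Li tops the IE_2 order.
Valence configurations: C⁺ [He]2s²2p¹, Al⁺ [Ne]3s².
Tabulated IE_2 (kJ/mol): C 2353, Li 7298, Al 1817.
Overall IE_2 order: Al < C < Li.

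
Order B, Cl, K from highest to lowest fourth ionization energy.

Consider each +3 ion: B³⁺ is the bare [He] core; Cl³⁺ still has 4 valence electrons; K³⁺ is already 2 electrons into the core.
Breaking into a closed-shell core is much more expensive than removing a leftover valence electron — K and B have the largest IE_4 here.
The numbers (kJ/mol): B 25026, Cl 5159, K 5877.
Putting it together, IE_4: Cl < K < B.

B > K > Cl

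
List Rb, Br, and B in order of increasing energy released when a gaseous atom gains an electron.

B is in period 2, group 13; Br is in period 4, group 17; Rb is in period 5, group 1.
EA tends to increase across a period and decrease down a group, though the pattern is less regular than for IE or radius.
Neither a single period nor a single group — weigh both effects.
Rb > B: this pair runs against the simple trend — see the exception note.
Br > Rb: relative to Rb, both the across-period and down-group shifts push Br's electron affinity up.
Note the exception: Rb has a higher electron affinity than B, contrary to the simple trend — B's ns²np¹ configuration gives only a small electron affinity — the sparsely filled np subshell binds an added electron weakly.
Tabulated electron affinity (kJ/mol): B 27, Br 325, Rb 47.
So from lowest to highest: B < Rb < Br.

B, Rb, Br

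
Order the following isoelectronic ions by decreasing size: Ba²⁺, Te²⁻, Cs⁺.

All of these have 54 electrons, so size is governed by nuclear charge alone: the more protons, the stronger the pull on the same electron cloud, and the smaller the ion.
Nuclear charges: Ba²⁺ (Z=56), Cs⁺ (Z=55), Te²⁻ (Z=52).
Largest to smallest: Te²⁻ > Cs⁺ > Ba²⁺.

Te²⁻, Cs⁺, Ba²⁺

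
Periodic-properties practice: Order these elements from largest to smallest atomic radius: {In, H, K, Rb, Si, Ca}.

Rb > K > Ca > In > Si > H

Moving right in a period, electrons are added to the same shell under a stronger nuclear pull, so atoms get smaller; moving down, a new shell is opened and atoms get larger.
Neither a single period nor a single group — weigh both effects.
Si > H: the two effects oppose for this pair; the down-group effect wins (116 vs 32 pm).
In > Si: both effects reinforce here, so In is clearly the larger of the two.
Ca > In: period and group pull opposite ways; the across-period shift dominates (171 vs 142 pm).
K > Ca: both are in period 4; the period trend gives K the larger value.
Rb > K: Rb sits below K in group 1, so the down-group effect alone puts Rb larger.
Approximate values (pm): H 32, Si 116, K 196, Ca 171, Rb 210, In 142.
So from largest to smallest: Rb > K > Ca > In > Si > H.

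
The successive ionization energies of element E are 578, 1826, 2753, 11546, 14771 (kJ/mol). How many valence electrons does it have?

Look for the largest jump between consecutive ionization energies: IE4/IE3 ≈ 4.2, far larger than any earlier ratio.
That jump marks the point where a core electron is being removed. So the atom has 3 valence electrons.

3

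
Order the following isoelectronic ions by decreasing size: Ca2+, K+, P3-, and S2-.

All of these have 18 electrons, so size is governed by nuclear charge alone: the more protons, the stronger the pull on the same electron cloud, and the smaller the ion.
Nuclear charges: Ca2+ (Z=20), K+ (Z=19), S2- (Z=16), P3- (Z=15).
Largest to smallest: P3- > S2- > K+ > Ca2+.

P3-, S2-, K+, Ca2+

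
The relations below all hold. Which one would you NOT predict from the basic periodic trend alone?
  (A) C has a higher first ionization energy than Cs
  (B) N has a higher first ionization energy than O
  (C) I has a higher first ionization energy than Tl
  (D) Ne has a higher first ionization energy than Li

The general trend: first ionization energy increases across a period and decreases down a group.
(A) C (period 2, group 14) vs Cs (period 6, group 1): the stated order agrees with the simple trend.
(B) N (period 2, group 15) vs O (period 2, group 16): the stated order contradicts the simple trend.
(C) I (period 5, group 17) vs Tl (period 6, group 13): the stated order agrees with the simple trend.
(D) Ne (period 2, group 18) vs Li (period 2, group 1): the stated order agrees with the simple trend.
The exception is (B): pairing an electron in O's 2p⁴ costs repulsion energy, so O ionizes more easily than half-filled N (2p³).

(B)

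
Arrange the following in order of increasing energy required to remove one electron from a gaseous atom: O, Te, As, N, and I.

N is in period 2, group 15; O is in period 2, group 16; As is in period 4, group 15; Te is in period 5, group 16; I is in period 5, group 17.
Removing the outermost electron gets harder across a period and easier down a group.
Here both period and group differ, so the two effects have to be weighed against each other.
As > Te: the two effects oppose for this pair; the down-group effect wins (947 vs 869 kJ/mol).
I > As: the two effects oppose for this pair; the across-period effect wins (1008 vs 947 kJ/mol).
O > I: the two effects oppose for this pair; the down-group effect wins (1314 vs 1008 kJ/mol).
N > O: this pair runs against the simple trend — see the exception note.
Note the exception: N has a higher first ionization energy than O, contrary to the simple trend — pairing an electron in O's 2p⁴ costs repulsion energy, so O ionizes more easily than half-filled N (2p³).
Approximate values (kJ/mol): N 1402, O 1314, As 947, Te 869, I 1008.
So from lowest to highest: Te < As < I < O < N.

Te < As < I < O < N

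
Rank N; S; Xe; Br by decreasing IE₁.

N > Xe > Br > S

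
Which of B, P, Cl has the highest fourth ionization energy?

B

Consider each +3 ion: B³⁺ is the bare [He] core; P³⁺ still has 2 valence electrons; Cl³⁺ still has 4 valence electrons.
Pulling an electron out of a noble-gas core costs far more than removing a remaining valence electron, so B sits at the high end of IE_4.
Valence configurations: P³⁺ [Ne]3s², Cl³⁺ [Ne]3s²3p².
Approximate IE_4 values (kJ/mol): B 25026, P 4964, Cl 5159.
So the fourth ionization energies run P < Cl < B.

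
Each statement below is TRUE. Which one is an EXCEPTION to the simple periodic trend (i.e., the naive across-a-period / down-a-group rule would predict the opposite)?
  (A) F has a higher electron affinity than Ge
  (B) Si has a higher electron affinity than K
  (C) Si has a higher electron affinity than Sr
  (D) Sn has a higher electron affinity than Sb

(D)

The general trend: electron affinity increases across a period and decreases down a group.
(A) F (period 2, group 17) vs Ge (period 4, group 14): the stated order agrees with the simple trend.
(B) Si (period 3, group 14) vs K (period 4, group 1): the stated order agrees with the simple trend.
(C) Si (period 3, group 14) vs Sr (period 5, group 2): the stated order agrees with the simple trend.
(D) Sn (period 5, group 14) vs Sb (period 5, group 15): the stated order contradicts the simple trend.
The exception is (D): adding an electron to Sb's half-filled 5p³ is unfavourable, so Sn has the more exothermic EA.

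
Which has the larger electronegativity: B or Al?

B

B is in period 2, group 13; Al is in period 3, group 13.
Smaller atoms with higher effective nuclear charge are more electronegative.
All are in group 13, so electronegativity increases up the group.
So B has the larger electronegativity (B > Al).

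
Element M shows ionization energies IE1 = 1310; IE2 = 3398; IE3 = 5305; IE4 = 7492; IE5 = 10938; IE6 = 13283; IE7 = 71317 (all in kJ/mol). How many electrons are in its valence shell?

6

Look for the largest jump between consecutive ionization energies: IE7/IE6 ≈ 5.4, far larger than any earlier ratio.
That jump marks the point where a core electron is being removed. So the atom has 6 valence electrons.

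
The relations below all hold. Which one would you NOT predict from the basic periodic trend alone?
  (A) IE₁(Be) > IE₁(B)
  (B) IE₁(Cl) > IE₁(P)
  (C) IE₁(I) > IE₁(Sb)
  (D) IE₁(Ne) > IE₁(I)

(A)

The general trend: first ionization energy increases across a period and decreases down a group.
(A) Be (period 2, group 2) vs B (period 2, group 13): the stated order contradicts the simple trend.
(B) Cl (period 3, group 17) vs P (period 3, group 15): the stated order agrees with the simple trend.
(C) I (period 5, group 17) vs Sb (period 5, group 15): the stated order agrees with the simple trend.
(D) Ne (period 2, group 18) vs I (period 5, group 17): the stated order agrees with the simple trend.
The exception is (A): removing B's lone 2p electron is easier than breaking Be's filled 2s².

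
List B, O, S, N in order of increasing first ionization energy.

B < S < O < N

B is in period 2, group 13; N is in period 2, group 15; O is in period 2, group 16; S is in period 3, group 16.
Removing the outermost electron gets harder across a period and easier down a group.
These span different periods and groups, so the two trends combine.
S > B: the two effects oppose for this pair; the across-period effect wins (1000 vs 801 kJ/mol).
O > S: O sits above S in group 16, so the down-group effect alone puts O higher.
N > O: this pair runs against the simple trend — see the exception note.
Note the exception: N has a higher first ionization energy than O, contrary to the simple trend — pairing an electron in O's 2p⁴ costs repulsion energy, so O ionizes more easily than half-filled N (2p³).
For reference (kJ/mol): B 801, N 1402, O 1314, S 1000.
So from lowest to highest: B < S < O < N.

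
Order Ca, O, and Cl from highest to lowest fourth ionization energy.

O, Ca, Cl

The fourth ionization energy removes an electron from the +3 ion. For each element: Ca³⁺ is already 1 electron into the core; O³⁺ still has 3 valence electrons; Cl³⁺ still has 4 valence electrons.
Usually core removal costs more than valence removal, but here the competition is close: a tightly held n=2 valence electron can cost more to remove than an n=3 core electron, so the actual values have to decide it.
Valence configurations: O³⁺ [He]2s²2p¹, Cl³⁺ [Ne]3s²3p².
The numbers (kJ/mol): Ca 6491, O 7469, Cl 5159.
Overall IE_4 order: Cl < Ca < O.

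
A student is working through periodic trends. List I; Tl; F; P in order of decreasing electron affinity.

F > I > P > Tl

Electron affinity generally becomes more exothermic across a period toward the halogens and less exothermic down a group.
Here both period and group differ, so the two effects have to be weighed against each other.
P > Tl: relative to Tl, both the across-period and down-group shifts push P's electron affinity up.
I > P: period and group pull opposite ways; the across-period shift dominates (295 vs 72 kJ/mol).
F > I: F sits above I in group 17, so the down-group effect alone puts F higher.
Tabulated electron affinity (kJ/mol): F 328, P 72, I 295, Tl 19.
So from highest to lowest: F > I > P > Tl.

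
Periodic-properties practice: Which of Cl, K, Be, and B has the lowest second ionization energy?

Consider each +1 ion: Cl⁺ still has 6 valence electrons; K⁺ is the bare [Ar] core; Be⁺ still has 1 valence electron; B⁺ still has 2 valence electrons.
Core electrons are held far more tightly than valence electrons, so K tops the IE_2 order.
Valence configurations: Cl⁺ [Ne]3s²3p⁴, Be⁺ [He]2s¹, B⁺ [He]2s².
Tabulated IE_2 (kJ/mol): Cl 2298, K 3052, Be 1757, B 2427.
Putting it together, IE_2: Be < Cl < B < K.

Be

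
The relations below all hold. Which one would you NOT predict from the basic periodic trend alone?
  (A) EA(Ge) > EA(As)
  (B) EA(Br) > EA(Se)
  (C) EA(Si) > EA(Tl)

The general trend: electron affinity increases across a period and decreases down a group.
(A) Ge (period 4, group 14) vs As (period 4, group 15): the stated order contradicts the simple trend.
(B) Br (period 4, group 17) vs Se (period 4, group 16): the stated order agrees with the simple trend.
(C) Si (period 3, group 14) vs Tl (period 6, group 13): the stated order agrees with the simple trend.
The exception is (A): adding an electron to As's half-filled 4p³ is unfavourable, so Ge (4p²) has the more exothermic EA.

(A)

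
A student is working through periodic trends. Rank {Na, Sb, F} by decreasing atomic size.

Na, Sb, F

Moving right in a period, electrons are added to the same shell under a stronger nuclear pull, so atoms get smaller; moving down, a new shell is opened and atoms get larger.
Here both period and group differ, so the two effects have to be weighed against each other.
Sb > F: relative to F, both the across-period and down-group shifts push Sb's atomic radius up.
Na > Sb: the two effects oppose for this pair; the across-period effect wins (155 vs 140 pm).
Approximate values (pm): F 64, Na 155, Sb 140.
So from largest to smallest: Na > Sb > F.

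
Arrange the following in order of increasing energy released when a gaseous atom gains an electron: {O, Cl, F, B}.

B < O < F < Cl

B is in period 2, group 13; O is in period 2, group 16; F is in period 2, group 17; Cl is in period 3, group 17.
Adding an electron releases more energy for atoms nearer the top right (short of the noble gases).
Neither a single period nor a single group — weigh both effects.
O > B: O lies to the right of B in period 2, so the across-period effect alone puts O higher.
F > O: both are in period 2; the period trend gives F the larger value.
Cl > F: this pair runs against the simple trend — see the exception note.
Note the exception: Cl has a higher electron affinity than F, contrary to the simple trend — F's small 2p subshell makes the incoming electron feel strong e⁻–e⁻ repulsion, so Cl actually releases more energy on gaining an electron.
For reference (kJ/mol): B 27, O 141, F 328, Cl 349.
So from lowest to highest: B < O < F < Cl.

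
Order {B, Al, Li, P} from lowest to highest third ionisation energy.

Al, P, B, Li

Consider each +2 ion: B²⁺ still has 1 valence electron; Al²⁺ still has 1 valence electron; Li²⁺ is already 1 electron into the core; P²⁺ still has 3 valence electrons.
Core electrons are held far more tightly than valence electrons, so Li tops the IE_3 order.
Valence configurations: B²⁺ [He]2s¹, Al²⁺ [Ne]3s¹, P²⁺ [Ne]3s²3p¹.
Tabulated IE_3 (kJ/mol): B 3660, Al 2745, Li 11815, P 2914.
Putting it together, IE_3: Al < P < B < Li.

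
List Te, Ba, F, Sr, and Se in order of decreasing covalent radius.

Across a period the added protons contract the valence shell; down a group each new principal shell makes the atom larger.
Neither a single period nor a single group — weigh both effects.
Se > F: both effects reinforce here, so Se is clearly the larger of the two.
Te > Se: Te sits below Se in group 16, so the down-group effect alone puts Te larger.
Sr > Te: Sr lies to the left of Te in period 5, so the across-period effect alone puts Sr larger.
Ba > Sr: Ba sits below Sr in group 2, so the down-group effect alone puts Ba larger.
Approximate values (pm): F 64, Se 116, Sr 185, Te 136, Ba 196.
So from largest to smallest: Ba > Sr > Te > Se > F.

Ba > Sr > Te > Se > F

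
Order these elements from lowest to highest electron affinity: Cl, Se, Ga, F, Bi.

Ga < Bi < Se < F < Cl

F is in period 2, group 17; Cl is in period 3, group 17; Ga is in period 4, group 13; Se is in period 4, group 16; Bi is in period 6, group 15.
Atoms with high Z_eff and room in the valence shell (especially the halogens) have the most exothermic electron affinities.
Neither a single period nor a single group — weigh both effects.
Bi > Ga: period and group pull opposite ways; the across-period shift dominates (91 vs 29 kJ/mol).
Se > Bi: relative to Bi, both the across-period and down-group shifts push Se's electron affinity up.
F > Se: both effects reinforce here, so F is clearly the higher of the two.
Cl > F: this pair runs against the simple trend — see the exception note.
Note the exception: Cl has a higher electron affinity than F, contrary to the simple trend — F's small 2p subshell makes the incoming electron feel strong e⁻–e⁻ repulsion, so Cl actually releases more energy on gaining an electron.
Approximate values (kJ/mol): F 328, Cl 349, Ga 29, Se 195, Bi 91.
So from lowest to highest: Ga < Bi < Se < F < Cl.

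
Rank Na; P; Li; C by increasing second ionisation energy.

Consider each +1 ion: Na⁺ is the bare [Ne] core; P⁺ still has 4 valence electrons; Li⁺ is the bare [He] core; C⁺ still has 3 valence electrons.
Breaking into a closed-shell core is much more expensive than removing a leftover valence electron — Na and Li have the largest IE_2 here.
Valence configurations: P⁺ [Ne]3s²3p², C⁺ [He]2s²2p¹.
Tabulated IE_2 (kJ/mol): Na 4562, P 1907, Li 7298, C 2353.
Hence IE_2: P < C < Na < Li.

P < C < Na < Li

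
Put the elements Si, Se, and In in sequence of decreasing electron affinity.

Si is in period 3, group 14; Se is in period 4, group 16; In is in period 5, group 13.
Adding an electron releases more energy for atoms nearer the top right (short of the noble gases).
Here both period and group differ, so the two effects have to be weighed against each other.
Si > In: relative to In, both the across-period and down-group shifts push Si's electron affinity up.
Se > Si: the two effects oppose for this pair; the across-period effect wins (195 vs 134 kJ/mol).
For reference (kJ/mol): Si 134, Se 195, In 29.
So from highest to lowest: Se > Si > In.

Se > Si > In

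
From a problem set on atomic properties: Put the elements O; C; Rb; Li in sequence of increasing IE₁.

Rb < Li < C < O

First ionization energy rises across a period (greater Z_eff holds electrons more tightly) and falls down a group (valence electrons are farther from the nucleus).
Neither a single period nor a single group — weigh both effects.
Li > Rb: they share group 1; the group trend gives Li the larger value.
C > Li: both are in period 2; the period trend gives C the larger value.
O > C: both are in period 2; the period trend gives O the larger value.
Tabulated first ionization energy (kJ/mol): Li 520, C 1086, O 1314, Rb 403.
So from lowest to highest: Rb < Li < C < O.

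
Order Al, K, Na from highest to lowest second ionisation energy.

The second ionization energy removes an electron from the +1 ion. For each element: Al⁺ still has 2 valence electrons; K⁺ is the bare [Ar] core; Na⁺ is the bare [Ne] core.
Core electrons are held far more tightly than valence electrons, so K and Na top the IE_2 order.
Approximate IE_2 values (kJ/mol): Al 1817, K 3052, Na 4562.
Hence IE_2: Al < K < Na.

Na > K > Al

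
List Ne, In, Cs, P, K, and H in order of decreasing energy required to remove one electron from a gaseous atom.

H is in period 1, group 1; Ne is in period 2, group 18; P is in period 3, group 15; K is in period 4, group 1; In is in period 5, group 13; Cs is in period 6, group 1.
Removing the outermost electron gets harder across a period and easier down a group.
Neither a single period nor a single group — weigh both effects.
K > Cs: K sits above Cs in group 1, so the down-group effect alone puts K higher.
In > K: the two effects oppose for this pair; the across-period effect wins (558 vs 419 kJ/mol).
P > In: relative to In, both the across-period and down-group shifts push P's first ionization energy up.
H > P: period and group pull opposite ways; the down-group shift dominates (1312 vs 1012 kJ/mol).
Ne > H: period and group pull opposite ways; the across-period shift dominates (2081 vs 1312 kJ/mol).
Approximate values (kJ/mol): H 1312, Ne 2081, P 1012, K 419, In 558, Cs 376.
So from highest to lowest: Ne > H > P > In > K > Cs.

Ne > H > P > In > K > Cs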